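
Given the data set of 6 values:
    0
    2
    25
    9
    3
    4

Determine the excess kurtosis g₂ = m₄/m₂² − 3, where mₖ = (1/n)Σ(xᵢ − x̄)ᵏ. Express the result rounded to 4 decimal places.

x̄ = 7.1667
Σ(xᵢ − x̄)² = 426.8333 ⇒ m₂ = 71.13889
Σ(xᵢ − x̄)⁴ = 104905.4861 ⇒ m₄ = 17484.24769
m₂² = 5060.74151
g₂ = m₄/m₂² − 3 = 3.45488 − 3 ≈ 0.4549

0.4549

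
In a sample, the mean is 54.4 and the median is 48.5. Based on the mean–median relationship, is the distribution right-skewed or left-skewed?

right-skewed

mean − median = 54.4 − 48.5 = 5.9
mean > median ⇒ the longer tail is on the right ⇒ right-skewed (positively skewed).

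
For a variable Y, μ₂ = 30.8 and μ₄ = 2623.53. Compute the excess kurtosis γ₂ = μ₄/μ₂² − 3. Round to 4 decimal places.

μ₂² = 30.8² = 948.64000
μ₄/μ₂² = 2623.53 / 948.64000 = 2.76557
γ₂ = 2.76557 − 3 ≈ -0.2344

-0.2344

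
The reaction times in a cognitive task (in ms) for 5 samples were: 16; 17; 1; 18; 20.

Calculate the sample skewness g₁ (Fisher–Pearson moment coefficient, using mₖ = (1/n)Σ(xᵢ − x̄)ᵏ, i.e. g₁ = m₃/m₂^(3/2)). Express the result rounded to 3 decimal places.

x̄ = (16 + 17 + 1 + 18 + 20) / 5 = 14.4000
deviations (xᵢ − x̄): 1.6000, 2.6000, -13.4000, 3.6000, 5.6000
Σ(xᵢ − x̄)² = 233.2000 ⇒ m₂ = 233.2000/5 = 46.64000
Σ(xᵢ − x̄)³ = -2162.1600 ⇒ m₃ = -2162.1600/5 = -432.43200
m₂^(3/2) = 46.64000^(1.5) = 318.52081
g₁ = m₃ / m₂^(3/2) = -432.43200 / 318.52081 ≈ -1.358

-1.358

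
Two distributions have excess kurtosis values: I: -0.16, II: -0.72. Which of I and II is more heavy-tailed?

Higher excess kurtosis ⇒ heavier tails relative to the normal distribution.
-0.16 vs -0.72: the larger is -0.16, so I has heavier tails.

I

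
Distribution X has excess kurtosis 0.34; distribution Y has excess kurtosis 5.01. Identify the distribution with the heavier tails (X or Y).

Higher excess kurtosis ⇒ heavier tails relative to the normal distribution.
0.34 vs 5.01: the larger is 5.01, so Y has heavier tails.

Y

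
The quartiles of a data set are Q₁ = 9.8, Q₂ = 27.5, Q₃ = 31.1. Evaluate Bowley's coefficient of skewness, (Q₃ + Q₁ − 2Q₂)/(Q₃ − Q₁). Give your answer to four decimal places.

-0.6620

numerator: Q₃ + Q₁ − 2Q₂ = 31.1 + 9.8 − 2×27.5 = -14.1000
denominator: Q₃ − Q₁ = 31.1 − 9.8 = 21.3000
Bowley skewness = -14.1000 / 21.3000 ≈ -0.6620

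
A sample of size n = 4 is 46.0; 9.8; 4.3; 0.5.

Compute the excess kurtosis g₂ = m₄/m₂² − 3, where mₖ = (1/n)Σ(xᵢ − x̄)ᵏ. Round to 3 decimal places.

x̄ = 15.1500
Σ(xᵢ − x̄)² = 1312.6900 ⇒ m₂ = 328.17250
Σ(xᵢ − x̄)⁴ = 966516.3690 ⇒ m₄ = 241629.09226
m₂² = 107697.18976
g₂ = m₄/m₂² − 3 = 2.24360 − 3 ≈ -0.756

-0.756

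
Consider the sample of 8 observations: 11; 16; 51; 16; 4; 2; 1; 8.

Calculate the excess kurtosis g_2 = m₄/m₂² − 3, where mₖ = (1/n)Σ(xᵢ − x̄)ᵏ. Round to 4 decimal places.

x̄ = 13.6250
Σ(xᵢ − x̄)² = 1833.8750 ⇒ m₂ = 229.23438
Σ(xᵢ − x̄)⁴ = 2004666.3066 ⇒ m₄ = 250583.28833
m₂² = 52548.39868
g_2 = m₄/m₂² − 3 = 4.76862 − 3 ≈ 1.7686

1.7686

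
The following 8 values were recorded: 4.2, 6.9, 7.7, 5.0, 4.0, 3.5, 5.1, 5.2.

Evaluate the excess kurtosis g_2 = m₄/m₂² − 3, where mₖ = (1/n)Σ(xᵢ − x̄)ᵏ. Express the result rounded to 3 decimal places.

-0.767

x̄ = 5.2000
Σ(xᵢ − x̄)² = 14.5200 ⇒ m₂ = 1.81500
Σ(xᵢ − x̄)⁴ = 58.8420 ⇒ m₄ = 7.35525
m₂² = 3.29423
g_2 = m₄/m₂² − 3 = 2.23277 − 3 ≈ -0.767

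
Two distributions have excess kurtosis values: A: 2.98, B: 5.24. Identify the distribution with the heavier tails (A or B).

Higher excess kurtosis ⇒ heavier tails relative to the normal distribution.
2.98 vs 5.24: the larger is 5.24, so B has heavier tails.

B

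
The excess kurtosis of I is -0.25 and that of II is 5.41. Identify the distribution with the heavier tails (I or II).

II

Higher excess kurtosis ⇒ heavier tails relative to the normal distribution.
-0.25 vs 5.41: the larger is 5.41, so II has heavier tails. (II is leptokurtic — heavier-than-normal tails; the other is platykurtic.)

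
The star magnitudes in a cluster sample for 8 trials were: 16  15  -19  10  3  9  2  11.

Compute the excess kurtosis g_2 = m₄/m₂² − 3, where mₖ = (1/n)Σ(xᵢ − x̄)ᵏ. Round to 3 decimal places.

x̄ = 5.8750
Σ(xᵢ − x̄)² = 880.8750 ⇒ m₂ = 110.10938
Σ(xᵢ − x̄)⁴ = 401682.0879 ⇒ m₄ = 50210.26099
m₂² = 12124.07446
g_2 = m₄/m₂² − 3 = 4.14137 − 3 ≈ 1.141

1.141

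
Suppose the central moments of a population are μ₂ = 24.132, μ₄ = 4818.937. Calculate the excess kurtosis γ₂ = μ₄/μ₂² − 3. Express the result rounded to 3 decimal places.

5.275

μ₂² = 24.132² = 582.35342
μ₄/μ₂² = 4818.937 / 582.35342 = 8.27494
γ₂ = 8.27494 − 3 ≈ 5.275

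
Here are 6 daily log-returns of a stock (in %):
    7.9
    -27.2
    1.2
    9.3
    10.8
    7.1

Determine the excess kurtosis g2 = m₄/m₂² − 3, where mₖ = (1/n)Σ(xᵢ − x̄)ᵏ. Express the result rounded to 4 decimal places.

x̄ = 1.5167
Σ(xᵢ − x̄)² = 1043.4283 ⇒ m₂ = 173.90472
Σ(xᵢ − x̄)⁴ = 693771.7109 ⇒ m₄ = 115628.61848
m₂² = 30242.85241
g2 = m₄/m₂² − 3 = 3.82334 − 3 ≈ 0.8233

0.8233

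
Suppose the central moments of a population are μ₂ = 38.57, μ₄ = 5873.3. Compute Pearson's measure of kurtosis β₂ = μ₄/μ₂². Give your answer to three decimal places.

μ₂² = 38.57² = 1487.64490
μ₄/μ₂² = 5873.3 / 1487.64490 = 3.94805
β₂ ≈ 3.948

3.948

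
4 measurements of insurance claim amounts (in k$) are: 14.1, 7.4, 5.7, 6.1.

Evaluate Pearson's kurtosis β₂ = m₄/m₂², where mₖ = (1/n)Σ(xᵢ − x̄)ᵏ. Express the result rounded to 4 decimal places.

2.2354

x̄ = 8.3250
Σ(xᵢ − x̄)² = 46.0475 ⇒ m₂ = 11.51187
Σ(xᵢ − x̄)⁴ = 1184.9857 ⇒ m₄ = 296.24642
m₂² = 132.52327
β₂ = m₄/m₂² = 296.24642 / 132.52327 ≈ 2.2354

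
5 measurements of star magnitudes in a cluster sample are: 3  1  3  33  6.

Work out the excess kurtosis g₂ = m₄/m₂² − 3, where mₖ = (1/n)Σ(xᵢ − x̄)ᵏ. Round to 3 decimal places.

x̄ = 9.2000
Σ(xᵢ − x̄)² = 720.8000 ⇒ m₂ = 144.16000
Σ(xᵢ − x̄)⁴ = 328435.6160 ⇒ m₄ = 65687.12320
m₂² = 20782.10560
g₂ = m₄/m₂² − 3 = 3.16075 − 3 ≈ 0.161

0.161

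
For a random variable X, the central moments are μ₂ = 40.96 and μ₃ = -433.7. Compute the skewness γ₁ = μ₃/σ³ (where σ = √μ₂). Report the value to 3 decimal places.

-1.654

σ = √μ₂ = √40.96 = 6.40000
σ³ = μ₂^(3/2) = 262.14400
γ₁ = μ₃/σ³ = -433.7 / 262.14400 ≈ -1.654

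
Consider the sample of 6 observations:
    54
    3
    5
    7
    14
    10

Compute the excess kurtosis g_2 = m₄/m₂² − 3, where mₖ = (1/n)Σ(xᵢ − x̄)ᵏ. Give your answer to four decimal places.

0.9117

x̄ = 15.5000
Σ(xᵢ − x̄)² = 1853.5000 ⇒ m₂ = 308.91667
Σ(xᵢ − x̄)⁴ = 2239774.3750 ⇒ m₄ = 373295.72917
m₂² = 95429.50694
g_2 = m₄/m₂² − 3 = 3.91174 − 3 ≈ 0.9117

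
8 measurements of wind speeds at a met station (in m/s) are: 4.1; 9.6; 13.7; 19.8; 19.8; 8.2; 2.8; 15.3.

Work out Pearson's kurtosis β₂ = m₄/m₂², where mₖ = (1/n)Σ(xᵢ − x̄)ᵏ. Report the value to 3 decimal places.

1.631

x̄ = 11.6625
Σ(xᵢ − x̄)² = 301.7988 ⇒ m₂ = 37.72484
Σ(xᵢ − x̄)⁴ = 18564.0231 ⇒ m₄ = 2320.50289
m₂² = 1423.16384
β₂ = m₄/m₂² = 2320.50289 / 1423.16384 ≈ 1.631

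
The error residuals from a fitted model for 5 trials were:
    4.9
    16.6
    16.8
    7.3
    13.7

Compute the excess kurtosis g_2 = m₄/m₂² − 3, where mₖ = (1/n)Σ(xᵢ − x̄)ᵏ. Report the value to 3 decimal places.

x̄ = 11.8600
Σ(xᵢ − x̄)² = 119.4920 ⇒ m₂ = 23.89840
Σ(xᵢ − x̄)⁴ = 3890.7534 ⇒ m₄ = 778.15069
m₂² = 571.13352
g_2 = m₄/m₂² − 3 = 1.36247 − 3 ≈ -1.638

-1.638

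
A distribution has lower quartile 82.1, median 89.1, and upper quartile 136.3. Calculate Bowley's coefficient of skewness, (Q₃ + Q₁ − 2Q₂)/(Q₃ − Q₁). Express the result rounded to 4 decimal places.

numerator: Q₃ + Q₁ − 2Q₂ = 136.3 + 82.1 − 2×89.1 = 40.2000
denominator: Q₃ − Q₁ = 136.3 − 82.1 = 54.2000
Bowley skewness = 40.2000 / 54.2000 ≈ 0.7417

0.7417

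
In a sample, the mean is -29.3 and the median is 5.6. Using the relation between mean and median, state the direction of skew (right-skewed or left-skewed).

left-skewed

mean − median = -29.3 − 5.6 = -34.9
mean < median ⇒ the longer tail is on the left ⇒ left-skewed (negatively skewed).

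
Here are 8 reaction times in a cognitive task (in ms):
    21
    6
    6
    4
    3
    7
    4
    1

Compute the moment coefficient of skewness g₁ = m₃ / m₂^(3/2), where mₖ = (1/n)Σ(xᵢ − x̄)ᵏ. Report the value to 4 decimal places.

1.8307

x̄ = (21 + 6 + 6 + 4 + 3 + 7 + 4 + 1) / 8 = 6.5000
deviations (xᵢ − x̄): 14.5000, -0.5000, -0.5000, -2.5000, -3.5000, 0.5000, -2.5000, -5.5000
Σ(xᵢ − x̄)² = 266.0000 ⇒ m₂ = 266.0000/8 = 33.25000
Σ(xᵢ − x̄)³ = 2808.0000 ⇒ m₃ = 2808.0000/8 = 351.00000
m₂^(3/2) = 33.25000^(1.5) = 191.72885
g₁ = m₃ / m₂^(3/2) = 351.00000 / 191.72885 ≈ 1.8307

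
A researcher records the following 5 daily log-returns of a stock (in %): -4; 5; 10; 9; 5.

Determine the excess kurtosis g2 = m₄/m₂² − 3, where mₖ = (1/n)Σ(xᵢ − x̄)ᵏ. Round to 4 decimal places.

x̄ = 5.0000
Σ(xᵢ − x̄)² = 122.0000 ⇒ m₂ = 24.40000
Σ(xᵢ − x̄)⁴ = 7442.0000 ⇒ m₄ = 1488.40000
m₂² = 595.36000
g2 = m₄/m₂² − 3 = 2.50000 − 3 ≈ -0.5000

-0.5000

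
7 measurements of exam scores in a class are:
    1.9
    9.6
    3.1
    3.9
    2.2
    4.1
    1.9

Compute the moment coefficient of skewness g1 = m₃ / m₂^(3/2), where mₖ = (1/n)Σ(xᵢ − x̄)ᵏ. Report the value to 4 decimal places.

1.5868

x̄ = (1.9 + 9.6 + 3.1 + 3.9 + 2.2 + 4.1 + 1.9) / 7 = 3.8143
deviations (xᵢ − x̄): -1.9143, 5.7857, -0.7143, 0.0857, -1.6143, 0.2857, -1.9143
Σ(xᵢ − x̄)² = 44.0086 ⇒ m₂ = 44.0086/7 = 6.28694
Σ(xᵢ − x̄)³ = 175.0969 ⇒ m₃ = 175.0969/7 = 25.01384
m₂^(3/2) = 6.28694^(1.5) = 15.76372
g1 = m₃ / m₂^(3/2) = 25.01384 / 15.76372 ≈ 1.5868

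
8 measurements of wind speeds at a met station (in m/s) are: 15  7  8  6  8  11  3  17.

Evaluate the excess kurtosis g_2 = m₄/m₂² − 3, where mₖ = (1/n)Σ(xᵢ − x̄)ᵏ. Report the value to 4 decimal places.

-0.9022

x̄ = 9.3750
Σ(xᵢ − x̄)² = 153.8750 ⇒ m₂ = 19.23438
Σ(xᵢ − x̄)⁴ = 6208.8066 ⇒ m₄ = 776.10083
m₂² = 369.96118
g_2 = m₄/m₂² − 3 = 2.09779 − 3 ≈ -0.9022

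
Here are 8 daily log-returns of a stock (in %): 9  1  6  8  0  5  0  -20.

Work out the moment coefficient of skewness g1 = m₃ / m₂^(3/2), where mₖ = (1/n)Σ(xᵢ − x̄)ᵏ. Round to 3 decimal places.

-1.638

x̄ = (9 + 1 + 6 + 8 + 0 + 5 + 0 - 20) / 8 = 1.1250
deviations (xᵢ − x̄): 7.8750, -0.1250, 4.8750, 6.8750, -1.1250, 3.8750, -1.1250, -21.1250
Σ(xᵢ − x̄)² = 596.8750 ⇒ m₂ = 596.8750/8 = 74.60938
Σ(xᵢ − x̄)³ = -8442.8438 ⇒ m₃ = -8442.8438/8 = -1055.35547
m₂^(3/2) = 74.60938^(1.5) = 644.45130
g1 = m₃ / m₂^(3/2) = -1055.35547 / 644.45130 ≈ -1.638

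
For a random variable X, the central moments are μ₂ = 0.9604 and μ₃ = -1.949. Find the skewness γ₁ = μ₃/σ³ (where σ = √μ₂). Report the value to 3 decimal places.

-2.071

σ = √μ₂ = √0.9604 = 0.98000
σ³ = μ₂^(3/2) = 0.94119
γ₁ = μ₃/σ³ = -1.949 / 0.94119 ≈ -2.071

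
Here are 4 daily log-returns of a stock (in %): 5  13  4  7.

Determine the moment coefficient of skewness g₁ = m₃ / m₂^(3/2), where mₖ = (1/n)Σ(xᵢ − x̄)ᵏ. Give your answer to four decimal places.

0.8483

x̄ = (5 + 13 + 4 + 7) / 4 = 7.2500
deviations (xᵢ − x̄): -2.2500, 5.7500, -3.2500, -0.2500
Σ(xᵢ − x̄)² = 48.7500 ⇒ m₂ = 48.7500/4 = 12.18750
Σ(xᵢ − x̄)³ = 144.3750 ⇒ m₃ = 144.3750/4 = 36.09375
m₂^(3/2) = 12.18750^(1.5) = 42.54729
g₁ = m₃ / m₂^(3/2) = 36.09375 / 42.54729 ≈ 0.8483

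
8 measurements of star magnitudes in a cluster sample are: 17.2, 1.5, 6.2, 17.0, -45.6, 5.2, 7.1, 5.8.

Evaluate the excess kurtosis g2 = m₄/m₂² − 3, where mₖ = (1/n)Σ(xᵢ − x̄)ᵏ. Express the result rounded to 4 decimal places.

2.3020

x̄ = 1.8000
Σ(xᵢ − x̄)² = 2790.0600 ⇒ m₂ = 348.75750
Σ(xᵢ − x̄)⁴ = 5159108.3442 ⇒ m₄ = 644888.54302
m₂² = 121631.79381
g2 = m₄/m₂² − 3 = 5.30197 − 3 ≈ 2.3020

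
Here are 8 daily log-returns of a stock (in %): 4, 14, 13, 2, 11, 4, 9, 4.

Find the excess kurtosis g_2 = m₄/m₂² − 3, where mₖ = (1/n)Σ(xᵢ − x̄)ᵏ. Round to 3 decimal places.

x̄ = 7.6250
Σ(xᵢ − x̄)² = 153.8750 ⇒ m₂ = 19.23438
Σ(xᵢ − x̄)⁴ = 4138.8066 ⇒ m₄ = 517.35083
m₂² = 369.96118
g_2 = m₄/m₂² − 3 = 1.39839 − 3 ≈ -1.602

-1.602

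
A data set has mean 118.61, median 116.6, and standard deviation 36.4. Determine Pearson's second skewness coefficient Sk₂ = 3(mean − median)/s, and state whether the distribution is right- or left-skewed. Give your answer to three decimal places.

Sk₂ = 3(118.61 − 116.6) / 36.4 = 3 × 2.0100 / 36.4
    = 6.0300 / 36.4 ≈ 0.166
Sk₂ > 0 ⇒ mean > median ⇒ right-skewed (positive skew).

0.166, right-skewed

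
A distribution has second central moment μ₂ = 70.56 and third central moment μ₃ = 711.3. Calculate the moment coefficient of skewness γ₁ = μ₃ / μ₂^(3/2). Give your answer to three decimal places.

σ = √μ₂ = √70.56 = 8.40000
σ³ = μ₂^(3/2) = 592.70400
γ₁ = μ₃/σ³ = 711.3 / 592.70400 ≈ 1.200

1.200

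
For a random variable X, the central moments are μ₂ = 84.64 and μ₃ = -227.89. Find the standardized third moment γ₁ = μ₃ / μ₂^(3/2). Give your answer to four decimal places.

-0.2927

σ = √μ₂ = √84.64 = 9.20000
σ³ = μ₂^(3/2) = 778.68800
γ₁ = μ₃/σ³ = -227.89 / 778.68800 ≈ -0.2927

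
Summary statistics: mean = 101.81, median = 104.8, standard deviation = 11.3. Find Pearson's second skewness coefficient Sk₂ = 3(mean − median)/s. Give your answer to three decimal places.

-0.794

Sk₂ = 3(101.81 − 104.8) / 11.3 = 3 × -2.9900 / 11.3
    = -8.9700 / 11.3 ≈ -0.794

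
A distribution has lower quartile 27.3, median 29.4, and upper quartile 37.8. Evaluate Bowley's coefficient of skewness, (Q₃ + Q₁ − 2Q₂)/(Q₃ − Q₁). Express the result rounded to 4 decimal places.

numerator: Q₃ + Q₁ − 2Q₂ = 37.8 + 27.3 − 2×29.4 = 6.3000
denominator: Q₃ − Q₁ = 37.8 − 27.3 = 10.5000
Bowley skewness = 6.3000 / 10.5000 ≈ 0.6000

0.6000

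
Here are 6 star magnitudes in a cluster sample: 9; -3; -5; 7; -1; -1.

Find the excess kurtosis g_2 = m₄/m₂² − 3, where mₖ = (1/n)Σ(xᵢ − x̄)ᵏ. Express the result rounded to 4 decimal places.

-1.3650

x̄ = 1.0000
Σ(xᵢ − x̄)² = 160.0000 ⇒ m₂ = 26.66667
Σ(xᵢ − x̄)⁴ = 6976.0000 ⇒ m₄ = 1162.66667
m₂² = 711.11111
g_2 = m₄/m₂² − 3 = 1.63500 − 3 ≈ -1.3650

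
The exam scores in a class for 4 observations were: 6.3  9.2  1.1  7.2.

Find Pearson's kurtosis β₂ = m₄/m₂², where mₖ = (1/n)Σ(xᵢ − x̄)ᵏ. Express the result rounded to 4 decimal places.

x̄ = 5.9500
Σ(xᵢ − x̄)² = 35.7700 ⇒ m₂ = 8.94250
Σ(xᵢ − x̄)⁴ = 667.3308 ⇒ m₄ = 166.83271
m₂² = 79.96831
β₂ = m₄/m₂² = 166.83271 / 79.96831 ≈ 2.0862

2.0862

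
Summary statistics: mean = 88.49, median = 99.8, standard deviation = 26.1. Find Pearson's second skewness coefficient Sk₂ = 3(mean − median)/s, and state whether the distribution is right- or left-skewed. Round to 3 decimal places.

-1.300, left-skewed

Sk₂ = 3(88.49 − 99.8) / 26.1 = 3 × -11.3100 / 26.1
    = -33.9300 / 26.1 ≈ -1.300
Sk₂ < 0 ⇒ mean < median ⇒ left-skewed (negative skew).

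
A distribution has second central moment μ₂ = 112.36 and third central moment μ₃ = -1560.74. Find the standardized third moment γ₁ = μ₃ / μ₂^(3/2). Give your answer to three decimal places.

σ = √μ₂ = √112.36 = 10.60000
σ³ = μ₂^(3/2) = 1191.01600
γ₁ = μ₃/σ³ = -1560.74 / 1191.01600 ≈ -1.310

-1.310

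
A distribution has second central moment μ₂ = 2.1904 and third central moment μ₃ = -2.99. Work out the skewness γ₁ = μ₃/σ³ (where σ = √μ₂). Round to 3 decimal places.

σ = √μ₂ = √2.1904 = 1.48000
σ³ = μ₂^(3/2) = 3.24179
γ₁ = μ₃/σ³ = -2.99 / 3.24179 ≈ -0.922

-0.922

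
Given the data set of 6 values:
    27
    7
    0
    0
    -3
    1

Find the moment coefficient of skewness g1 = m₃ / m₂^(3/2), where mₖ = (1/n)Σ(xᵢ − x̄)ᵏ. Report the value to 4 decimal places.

x̄ = (27 + 7 + 0 + 0 - 3 + 1) / 6 = 5.3333
deviations (xᵢ − x̄): 21.6667, 1.6667, -5.3333, -5.3333, -8.3333, -4.3333
Σ(xᵢ − x̄)² = 617.3333 ⇒ m₂ = 617.3333/6 = 102.88889
Σ(xᵢ − x̄)³ = 9212.4444 ⇒ m₃ = 9212.4444/6 = 1535.40741
m₂^(3/2) = 102.88889^(1.5) = 1043.64481
g1 = m₃ / m₂^(3/2) = 1535.40741 / 1043.64481 ≈ 1.4712

1.4712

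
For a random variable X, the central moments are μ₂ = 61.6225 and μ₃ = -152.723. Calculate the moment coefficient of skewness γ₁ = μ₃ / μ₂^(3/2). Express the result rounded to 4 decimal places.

-0.3157

σ = √μ₂ = √61.6225 = 7.85000
σ³ = μ₂^(3/2) = 483.73663
γ₁ = μ₃/σ³ = -152.723 / 483.73663 ≈ -0.3157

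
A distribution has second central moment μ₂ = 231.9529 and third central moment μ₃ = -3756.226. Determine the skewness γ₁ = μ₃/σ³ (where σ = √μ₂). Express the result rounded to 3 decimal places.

-1.063

σ = √μ₂ = √231.9529 = 15.23000
σ³ = μ₂^(3/2) = 3532.64267
γ₁ = μ₃/σ³ = -3756.226 / 3532.64267 ≈ -1.063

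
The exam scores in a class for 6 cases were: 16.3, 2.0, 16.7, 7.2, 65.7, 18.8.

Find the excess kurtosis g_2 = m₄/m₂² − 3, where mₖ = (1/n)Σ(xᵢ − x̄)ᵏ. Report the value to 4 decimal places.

0.6738

x̄ = 21.1167
Σ(xᵢ − x̄)² = 2594.8683 ⇒ m₂ = 432.47806
Σ(xᵢ − x̄)⁴ = 4122854.8990 ⇒ m₄ = 687142.48317
m₂² = 187037.26854
g_2 = m₄/m₂² − 3 = 3.67383 − 3 ≈ 0.6738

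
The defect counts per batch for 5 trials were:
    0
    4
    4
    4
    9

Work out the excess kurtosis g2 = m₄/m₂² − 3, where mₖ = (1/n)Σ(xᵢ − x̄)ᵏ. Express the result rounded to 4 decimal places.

-0.4709

x̄ = 4.2000
Σ(xᵢ − x̄)² = 40.8000 ⇒ m₂ = 8.16000
Σ(xᵢ − x̄)⁴ = 842.0160 ⇒ m₄ = 168.40320
m₂² = 66.58560
g2 = m₄/m₂² − 3 = 2.52912 − 3 ≈ -0.4709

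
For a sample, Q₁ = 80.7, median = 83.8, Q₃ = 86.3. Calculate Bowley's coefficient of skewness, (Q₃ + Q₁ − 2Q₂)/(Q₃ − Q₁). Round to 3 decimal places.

-0.107

numerator: Q₃ + Q₁ − 2Q₂ = 86.3 + 80.7 − 2×83.8 = -0.6000
denominator: Q₃ − Q₁ = 86.3 − 80.7 = 5.6000
Bowley skewness = -0.6000 / 5.6000 ≈ -0.107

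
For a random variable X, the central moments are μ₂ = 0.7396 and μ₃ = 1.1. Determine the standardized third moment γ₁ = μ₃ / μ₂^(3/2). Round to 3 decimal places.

σ = √μ₂ = √0.7396 = 0.86000
σ³ = μ₂^(3/2) = 0.63606
γ₁ = μ₃/σ³ = 1.1 / 0.63606 ≈ 1.729

1.729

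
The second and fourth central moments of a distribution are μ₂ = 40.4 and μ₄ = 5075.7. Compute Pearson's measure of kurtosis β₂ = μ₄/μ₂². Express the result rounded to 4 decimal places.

3.1098

μ₂² = 40.4² = 1632.16000
μ₄/μ₂² = 5075.7 / 1632.16000 = 3.10981
β₂ ≈ 3.1098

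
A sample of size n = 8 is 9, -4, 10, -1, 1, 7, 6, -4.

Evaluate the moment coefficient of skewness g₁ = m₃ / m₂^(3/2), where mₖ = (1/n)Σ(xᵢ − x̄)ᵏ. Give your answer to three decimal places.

x̄ = (9 - 4 + 10 - 1 + 1 + 7 + 6 - 4) / 8 = 3.0000
deviations (xᵢ − x̄): 6.0000, -7.0000, 7.0000, -4.0000, -2.0000, 4.0000, 3.0000, -7.0000
Σ(xᵢ − x̄)² = 228.0000 ⇒ m₂ = 228.0000/8 = 28.50000
Σ(xᵢ − x̄)³ = -108.0000 ⇒ m₃ = -108.0000/8 = -13.50000
m₂^(3/2) = 28.50000^(1.5) = 152.14837
g₁ = m₃ / m₂^(3/2) = -13.50000 / 152.14837 ≈ -0.089

-0.089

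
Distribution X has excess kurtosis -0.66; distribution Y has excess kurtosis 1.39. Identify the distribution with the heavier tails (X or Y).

Y

Higher excess kurtosis ⇒ heavier tails relative to the normal distribution.
-0.66 vs 1.39: the larger is 1.39, so Y has heavier tails. (Y is leptokurtic — heavier-than-normal tails; the other is platykurtic.)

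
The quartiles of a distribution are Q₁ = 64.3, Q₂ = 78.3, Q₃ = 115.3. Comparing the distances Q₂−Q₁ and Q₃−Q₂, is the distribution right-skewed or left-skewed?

right-skewed

Q₂ − Q₁ = 14.0;  Q₃ − Q₂ = 37.0
Q₃ − Q₂ > Q₂ − Q₁ ⇒ the upper half is more spread out ⇒ right-skewed.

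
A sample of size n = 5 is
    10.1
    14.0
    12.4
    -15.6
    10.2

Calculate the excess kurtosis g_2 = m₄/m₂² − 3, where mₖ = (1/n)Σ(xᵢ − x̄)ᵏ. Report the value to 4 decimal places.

x̄ = 6.2200
Σ(xᵢ − x̄)² = 605.7280 ⇒ m₂ = 121.14560
Σ(xᵢ − x̄)⁴ = 232282.9173 ⇒ m₄ = 46456.58346
m₂² = 14676.25640
g_2 = m₄/m₂² − 3 = 3.16542 − 3 ≈ 0.1654

0.1654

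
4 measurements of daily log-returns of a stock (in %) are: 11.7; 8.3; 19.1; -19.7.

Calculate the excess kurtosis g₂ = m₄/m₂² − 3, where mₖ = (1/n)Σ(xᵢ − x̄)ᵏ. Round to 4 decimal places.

-0.8230

x̄ = 4.8500
Σ(xᵢ − x̄)² = 864.5900 ⇒ m₂ = 216.14750
Σ(xᵢ − x̄)⁴ = 406828.0729 ⇒ m₄ = 101707.01823
m₂² = 46719.74176
g₂ = m₄/m₂² − 3 = 2.17696 − 3 ≈ -0.8230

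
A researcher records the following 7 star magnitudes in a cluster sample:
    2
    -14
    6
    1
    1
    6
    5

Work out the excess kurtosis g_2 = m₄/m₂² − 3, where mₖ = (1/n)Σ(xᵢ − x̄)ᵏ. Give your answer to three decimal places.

1.280

x̄ = 1.0000
Σ(xᵢ − x̄)² = 292.0000 ⇒ m₂ = 41.71429
Σ(xᵢ − x̄)⁴ = 52132.0000 ⇒ m₄ = 7447.42857
m₂² = 1740.08163
g_2 = m₄/m₂² − 3 = 4.27993 − 3 ≈ 1.280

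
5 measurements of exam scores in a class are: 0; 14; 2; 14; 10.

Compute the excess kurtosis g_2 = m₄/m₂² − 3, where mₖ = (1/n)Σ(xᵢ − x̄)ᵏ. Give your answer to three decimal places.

-1.709

x̄ = 8.0000
Σ(xᵢ − x̄)² = 176.0000 ⇒ m₂ = 35.20000
Σ(xᵢ − x̄)⁴ = 8000.0000 ⇒ m₄ = 1600.00000
m₂² = 1239.04000
g_2 = m₄/m₂² − 3 = 1.29132 − 3 ≈ -1.709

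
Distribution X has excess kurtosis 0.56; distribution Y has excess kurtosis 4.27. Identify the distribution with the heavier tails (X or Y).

Y

Higher excess kurtosis ⇒ heavier tails relative to the normal distribution.
0.56 vs 4.27: the larger is 4.27, so Y has heavier tails.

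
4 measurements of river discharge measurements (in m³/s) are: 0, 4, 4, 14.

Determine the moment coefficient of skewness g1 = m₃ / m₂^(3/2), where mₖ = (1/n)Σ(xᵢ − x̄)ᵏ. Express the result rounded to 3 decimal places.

0.797

x̄ = (0 + 4 + 4 + 14) / 4 = 5.5000
deviations (xᵢ − x̄): -5.5000, -1.5000, -1.5000, 8.5000
Σ(xᵢ − x̄)² = 107.0000 ⇒ m₂ = 107.0000/4 = 26.75000
Σ(xᵢ − x̄)³ = 441.0000 ⇒ m₃ = 441.0000/4 = 110.25000
m₂^(3/2) = 26.75000^(1.5) = 138.35208
g1 = m₃ / m₂^(3/2) = 110.25000 / 138.35208 ≈ 0.797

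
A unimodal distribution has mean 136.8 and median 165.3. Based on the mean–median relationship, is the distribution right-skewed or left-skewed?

mean − median = 136.8 − 165.3 = -28.5
mean < median ⇒ the longer tail is on the left ⇒ left-skewed (negatively skewed).

left-skewed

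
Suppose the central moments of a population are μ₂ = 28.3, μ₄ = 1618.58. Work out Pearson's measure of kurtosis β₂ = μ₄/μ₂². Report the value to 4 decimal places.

2.0210

μ₂² = 28.3² = 800.89000
μ₄/μ₂² = 1618.58 / 800.89000 = 2.02098
β₂ ≈ 2.0210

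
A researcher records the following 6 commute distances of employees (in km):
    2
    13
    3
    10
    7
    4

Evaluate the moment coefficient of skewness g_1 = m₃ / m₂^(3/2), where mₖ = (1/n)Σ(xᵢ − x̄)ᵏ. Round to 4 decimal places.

0.4552

x̄ = (2 + 13 + 3 + 10 + 7 + 4) / 6 = 6.5000
deviations (xᵢ − x̄): -4.5000, 6.5000, -3.5000, 3.5000, 0.5000, -2.5000
Σ(xᵢ − x̄)² = 93.5000 ⇒ m₂ = 93.5000/6 = 15.58333
Σ(xᵢ − x̄)³ = 168.0000 ⇒ m₃ = 168.0000/6 = 28.00000
m₂^(3/2) = 15.58333^(1.5) = 61.51635
g_1 = m₃ / m₂^(3/2) = 28.00000 / 61.51635 ≈ 0.4552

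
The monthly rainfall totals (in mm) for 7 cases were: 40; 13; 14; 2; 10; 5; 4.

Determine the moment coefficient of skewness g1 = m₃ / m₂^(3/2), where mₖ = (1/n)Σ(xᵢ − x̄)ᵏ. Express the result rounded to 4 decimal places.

1.5289

x̄ = (40 + 13 + 14 + 2 + 10 + 5 + 4) / 7 = 12.5714
deviations (xᵢ − x̄): 27.4286, 0.4286, 1.4286, -10.5714, -2.5714, -7.5714, -8.5714
Σ(xᵢ − x̄)² = 1003.7143 ⇒ m₂ = 1003.7143/7 = 143.38776
Σ(xᵢ − x̄)³ = 18376.0408 ⇒ m₃ = 18376.0408/7 = 2625.14869
m₂^(3/2) = 143.38776^(1.5) = 1716.99131
g1 = m₃ / m₂^(3/2) = 2625.14869 / 1716.99131 ≈ 1.5289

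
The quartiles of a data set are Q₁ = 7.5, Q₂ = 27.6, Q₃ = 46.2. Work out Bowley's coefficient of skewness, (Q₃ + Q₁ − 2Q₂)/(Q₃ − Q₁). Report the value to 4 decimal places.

-0.0388

numerator: Q₃ + Q₁ − 2Q₂ = 46.2 + 7.5 − 2×27.6 = -1.5000
denominator: Q₃ − Q₁ = 46.2 − 7.5 = 38.7000
Bowley skewness = -1.5000 / 38.7000 ≈ -0.0388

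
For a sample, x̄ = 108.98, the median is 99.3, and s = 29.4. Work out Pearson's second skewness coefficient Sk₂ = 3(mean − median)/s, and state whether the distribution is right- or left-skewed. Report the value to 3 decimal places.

0.988, right-skewed

Sk₂ = 3(108.98 − 99.3) / 29.4 = 3 × 9.6800 / 29.4
    = 29.0400 / 29.4 ≈ 0.988
Sk₂ > 0 ⇒ mean > median ⇒ right-skewed (positive skew).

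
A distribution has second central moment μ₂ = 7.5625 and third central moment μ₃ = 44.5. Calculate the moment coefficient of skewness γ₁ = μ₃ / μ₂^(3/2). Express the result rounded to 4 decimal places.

σ = √μ₂ = √7.5625 = 2.75000
σ³ = μ₂^(3/2) = 20.79688
γ₁ = μ₃/σ³ = 44.5 / 20.79688 ≈ 2.1397

2.1397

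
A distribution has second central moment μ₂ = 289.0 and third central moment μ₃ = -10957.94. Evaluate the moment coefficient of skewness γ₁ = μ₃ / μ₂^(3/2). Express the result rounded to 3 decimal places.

-2.230

σ = √μ₂ = √289.0 = 17.00000
σ³ = μ₂^(3/2) = 4913.00000
γ₁ = μ₃/σ³ = -10957.94 / 4913.00000 ≈ -2.230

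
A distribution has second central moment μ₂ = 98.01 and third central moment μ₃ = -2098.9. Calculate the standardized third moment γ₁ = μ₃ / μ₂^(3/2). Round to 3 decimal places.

σ = √μ₂ = √98.01 = 9.90000
σ³ = μ₂^(3/2) = 970.29900
γ₁ = μ₃/σ³ = -2098.9 / 970.29900 ≈ -2.163

-2.163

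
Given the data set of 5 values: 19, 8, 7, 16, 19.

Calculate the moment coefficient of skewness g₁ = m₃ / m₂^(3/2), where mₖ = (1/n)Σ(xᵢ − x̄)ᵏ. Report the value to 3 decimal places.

x̄ = (19 + 8 + 7 + 16 + 19) / 5 = 13.8000
deviations (xᵢ − x̄): 5.2000, -5.8000, -6.8000, 2.2000, 5.2000
Σ(xᵢ − x̄)² = 138.8000 ⇒ m₂ = 138.8000/5 = 27.76000
Σ(xᵢ − x̄)³ = -217.6800 ⇒ m₃ = -217.6800/5 = -43.53600
m₂^(3/2) = 27.76000^(1.5) = 146.26122
g₁ = m₃ / m₂^(3/2) = -43.53600 / 146.26122 ≈ -0.298

-0.298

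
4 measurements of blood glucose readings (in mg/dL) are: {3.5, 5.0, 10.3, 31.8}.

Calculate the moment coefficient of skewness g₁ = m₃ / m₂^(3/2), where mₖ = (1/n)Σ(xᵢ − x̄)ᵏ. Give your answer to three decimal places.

0.993

x̄ = (3.5 + 5.0 + 10.3 + 31.8) / 4 = 12.6500
deviations (xᵢ − x̄): -9.1500, -7.6500, -2.3500, 19.1500
Σ(xᵢ − x̄)² = 514.4900 ⇒ m₂ = 514.4900/4 = 128.62250
Σ(xᵢ − x̄)³ = 5796.0000 ⇒ m₃ = 5796.0000/4 = 1449.00000
m₂^(3/2) = 128.62250^(1.5) = 1458.73170
g₁ = m₃ / m₂^(3/2) = 1449.00000 / 1458.73170 ≈ 0.993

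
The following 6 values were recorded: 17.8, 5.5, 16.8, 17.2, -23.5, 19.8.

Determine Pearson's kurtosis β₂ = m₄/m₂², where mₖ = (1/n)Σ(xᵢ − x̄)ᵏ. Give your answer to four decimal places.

x̄ = 8.9333
Σ(xᵢ − x̄)² = 1390.6333 ⇒ m₂ = 231.77222
Σ(xᵢ − x̄)⁴ = 1135301.4030 ⇒ m₄ = 189216.90051
m₂² = 53718.36299
β₂ = m₄/m₂² = 189216.90051 / 53718.36299 ≈ 3.5224

3.5224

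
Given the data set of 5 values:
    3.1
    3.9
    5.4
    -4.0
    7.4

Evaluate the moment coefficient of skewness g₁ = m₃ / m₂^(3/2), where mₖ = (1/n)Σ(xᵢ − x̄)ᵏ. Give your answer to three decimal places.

-0.965

x̄ = (3.1 + 3.9 + 5.4 - 4.0 + 7.4) / 5 = 3.1600
deviations (xᵢ − x̄): -0.0600, 0.7400, 2.2400, -7.1600, 4.2400
Σ(xᵢ − x̄)² = 74.8120 ⇒ m₂ = 74.8120/5 = 14.96240
Σ(xᵢ − x̄)³ = -279.1922 ⇒ m₃ = -279.1922/5 = -55.83845
m₂^(3/2) = 14.96240^(1.5) = 57.87645
g₁ = m₃ / m₂^(3/2) = -55.83845 / 57.87645 ≈ -0.965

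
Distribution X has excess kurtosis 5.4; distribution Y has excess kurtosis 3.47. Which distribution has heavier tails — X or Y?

Higher excess kurtosis ⇒ heavier tails relative to the normal distribution.
5.4 vs 3.47: the larger is 5.4, so X has heavier tails.

X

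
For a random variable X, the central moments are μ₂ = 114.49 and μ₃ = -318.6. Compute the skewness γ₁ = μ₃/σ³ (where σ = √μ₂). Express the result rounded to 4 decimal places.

σ = √μ₂ = √114.49 = 10.70000
σ³ = μ₂^(3/2) = 1225.04300
γ₁ = μ₃/σ³ = -318.6 / 1225.04300 ≈ -0.2601

-0.2601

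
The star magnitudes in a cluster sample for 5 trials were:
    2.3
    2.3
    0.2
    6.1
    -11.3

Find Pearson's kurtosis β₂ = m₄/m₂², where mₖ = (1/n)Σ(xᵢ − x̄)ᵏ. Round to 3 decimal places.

x̄ = -0.0800
Σ(xᵢ − x̄)² = 175.4880 ⇒ m₂ = 35.09760
Σ(xᵢ − x̄)⁴ = 17370.7257 ⇒ m₄ = 3474.14513
m₂² = 1231.84153
β₂ = m₄/m₂² = 3474.14513 / 1231.84153 ≈ 2.820

2.820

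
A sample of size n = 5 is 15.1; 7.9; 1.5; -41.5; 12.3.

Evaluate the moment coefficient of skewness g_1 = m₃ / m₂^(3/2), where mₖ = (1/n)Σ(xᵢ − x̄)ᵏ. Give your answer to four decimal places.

x̄ = (15.1 + 7.9 + 1.5 - 41.5 + 12.3) / 5 = -0.9400
deviations (xᵢ − x̄): 16.0400, 8.8400, 2.4400, -40.5600, 13.2400
Σ(xᵢ − x̄)² = 2161.7920 ⇒ m₂ = 2161.7920/5 = 432.35840
Σ(xᵢ − x̄)³ = -59572.7366 ⇒ m₃ = -59572.7366/5 = -11914.54733
m₂^(3/2) = 432.35840^(1.5) = 8990.12751
g_1 = m₃ / m₂^(3/2) = -11914.54733 / 8990.12751 ≈ -1.3253

-1.3253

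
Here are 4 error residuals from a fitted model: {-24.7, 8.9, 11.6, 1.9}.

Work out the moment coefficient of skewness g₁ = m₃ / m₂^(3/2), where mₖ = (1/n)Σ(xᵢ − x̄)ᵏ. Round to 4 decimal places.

x̄ = (-24.7 + 8.9 + 11.6 + 1.9) / 4 = -0.5750
deviations (xᵢ − x̄): -24.1250, 9.4750, 12.1750, 2.4750
Σ(xᵢ − x̄)² = 826.1475 ⇒ m₂ = 826.1475/4 = 206.53687
Σ(xᵢ − x̄)³ = -11370.6341 ⇒ m₃ = -11370.6341/4 = -2842.65853
m₂^(3/2) = 206.53687^(1.5) = 2968.22216
g₁ = m₃ / m₂^(3/2) = -2842.65853 / 2968.22216 ≈ -0.9577

-0.9577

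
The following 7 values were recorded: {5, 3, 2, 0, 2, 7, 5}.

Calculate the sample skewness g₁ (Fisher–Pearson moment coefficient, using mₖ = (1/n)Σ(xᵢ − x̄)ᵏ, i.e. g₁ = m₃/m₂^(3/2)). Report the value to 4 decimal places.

0.0960

x̄ = (5 + 3 + 2 + 0 + 2 + 7 + 5) / 7 = 3.4286
deviations (xᵢ − x̄): 1.5714, -0.4286, -1.4286, -3.4286, -1.4286, 3.5714, 1.5714
Σ(xᵢ − x̄)² = 33.7143 ⇒ m₂ = 33.7143/7 = 4.81633
Σ(xᵢ − x̄)³ = 7.1020 ⇒ m₃ = 7.1020/7 = 1.01458
m₂^(3/2) = 4.81633^(1.5) = 10.56997
g₁ = m₃ / m₂^(3/2) = 1.01458 / 10.56997 ≈ 0.0960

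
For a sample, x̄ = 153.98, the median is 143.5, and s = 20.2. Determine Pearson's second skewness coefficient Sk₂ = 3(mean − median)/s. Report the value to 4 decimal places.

Sk₂ = 3(153.98 − 143.5) / 20.2 = 3 × 10.4800 / 20.2
    = 31.4400 / 20.2 ≈ 1.5564

1.5564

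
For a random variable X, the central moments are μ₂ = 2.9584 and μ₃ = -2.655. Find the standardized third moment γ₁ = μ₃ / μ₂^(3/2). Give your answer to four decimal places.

-0.5218

σ = √μ₂ = √2.9584 = 1.72000
σ³ = μ₂^(3/2) = 5.08845
γ₁ = μ₃/σ³ = -2.655 / 5.08845 ≈ -0.5218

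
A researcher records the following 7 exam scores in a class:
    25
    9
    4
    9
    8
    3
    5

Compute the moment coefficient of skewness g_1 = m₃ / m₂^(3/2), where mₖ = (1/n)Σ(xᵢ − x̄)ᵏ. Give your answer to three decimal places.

1.599

x̄ = (25 + 9 + 4 + 9 + 8 + 3 + 5) / 7 = 9.0000
deviations (xᵢ − x̄): 16.0000, 0.0000, -5.0000, 0.0000, -1.0000, -6.0000, -4.0000
Σ(xᵢ − x̄)² = 334.0000 ⇒ m₂ = 334.0000/7 = 47.71429
Σ(xᵢ − x̄)³ = 3690.0000 ⇒ m₃ = 3690.0000/7 = 527.14286
m₂^(3/2) = 47.71429^(1.5) = 329.58895
g_1 = m₃ / m₂^(3/2) = 527.14286 / 329.58895 ≈ 1.599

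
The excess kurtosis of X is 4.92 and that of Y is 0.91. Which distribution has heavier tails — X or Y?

Higher excess kurtosis ⇒ heavier tails relative to the normal distribution.
4.92 vs 0.91: the larger is 4.92, so X has heavier tails.

X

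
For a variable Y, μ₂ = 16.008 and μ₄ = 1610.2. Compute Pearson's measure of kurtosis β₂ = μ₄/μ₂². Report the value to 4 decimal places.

6.2836

μ₂² = 16.008² = 256.25606
μ₄/μ₂² = 1610.2 / 256.25606 = 6.28356
β₂ ≈ 6.2836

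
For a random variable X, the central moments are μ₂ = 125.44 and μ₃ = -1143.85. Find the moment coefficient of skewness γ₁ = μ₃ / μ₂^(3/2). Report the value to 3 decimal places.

σ = √μ₂ = √125.44 = 11.20000
σ³ = μ₂^(3/2) = 1404.92800
γ₁ = μ₃/σ³ = -1143.85 / 1404.92800 ≈ -0.814

-0.814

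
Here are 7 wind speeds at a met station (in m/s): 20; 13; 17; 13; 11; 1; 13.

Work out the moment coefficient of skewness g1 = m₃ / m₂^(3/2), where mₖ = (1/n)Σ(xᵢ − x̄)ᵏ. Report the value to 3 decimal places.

x̄ = (20 + 13 + 17 + 13 + 11 + 1 + 13) / 7 = 12.5714
deviations (xᵢ − x̄): 7.4286, 0.4286, 4.4286, 0.4286, -1.5714, -11.5714, 0.4286
Σ(xᵢ − x̄)² = 211.7143 ⇒ m₂ = 211.7143/7 = 30.24490
Σ(xᵢ − x̄)³ = -1056.2449 ⇒ m₃ = -1056.2449/7 = -150.89213
m₂^(3/2) = 30.24490^(1.5) = 166.33291
g1 = m₃ / m₂^(3/2) = -150.89213 / 166.33291 ≈ -0.907

-0.907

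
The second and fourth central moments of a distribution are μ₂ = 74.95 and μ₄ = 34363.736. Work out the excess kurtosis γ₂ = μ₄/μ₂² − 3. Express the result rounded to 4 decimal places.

μ₂² = 74.95² = 5617.50250
μ₄/μ₂² = 34363.736 / 5617.50250 = 6.11726
γ₂ = 6.11726 − 3 ≈ 3.1173

3.1173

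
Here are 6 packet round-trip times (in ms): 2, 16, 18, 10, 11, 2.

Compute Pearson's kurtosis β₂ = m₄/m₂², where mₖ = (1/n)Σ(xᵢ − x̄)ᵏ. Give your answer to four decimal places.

1.5384

x̄ = 9.8333
Σ(xᵢ − x̄)² = 228.8333 ⇒ m₂ = 38.13889
Σ(xᵢ − x̄)⁴ = 13426.4861 ⇒ m₄ = 2237.74769
m₂² = 1454.57485
β₂ = m₄/m₂² = 2237.74769 / 1454.57485 ≈ 1.5384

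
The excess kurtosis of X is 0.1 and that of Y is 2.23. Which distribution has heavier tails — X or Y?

Higher excess kurtosis ⇒ heavier tails relative to the normal distribution.
0.1 vs 2.23: the larger is 2.23, so Y has heavier tails.

Y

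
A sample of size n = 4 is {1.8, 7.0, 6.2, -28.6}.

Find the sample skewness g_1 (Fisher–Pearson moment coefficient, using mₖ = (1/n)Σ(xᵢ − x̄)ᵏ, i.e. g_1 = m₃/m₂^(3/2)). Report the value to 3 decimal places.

x̄ = (1.8 + 7.0 + 6.2 - 28.6) / 4 = -3.4000
deviations (xᵢ − x̄): 5.2000, 10.4000, 9.6000, -25.2000
Σ(xᵢ − x̄)² = 862.4000 ⇒ m₂ = 862.4000/4 = 215.60000
Σ(xᵢ − x̄)³ = -13852.8000 ⇒ m₃ = -13852.8000/4 = -3463.20000
m₂^(3/2) = 215.60000^(1.5) = 3165.72463
g_1 = m₃ / m₂^(3/2) = -3463.20000 / 3165.72463 ≈ -1.094

-1.094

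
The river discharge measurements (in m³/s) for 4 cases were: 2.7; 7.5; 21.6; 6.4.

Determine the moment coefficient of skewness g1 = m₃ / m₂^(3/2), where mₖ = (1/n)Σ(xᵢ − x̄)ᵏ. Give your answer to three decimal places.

x̄ = (2.7 + 7.5 + 21.6 + 6.4) / 4 = 9.5500
deviations (xᵢ − x̄): -6.8500, -2.0500, 12.0500, -3.1500
Σ(xᵢ − x̄)² = 206.2500 ⇒ m₂ = 206.2500/4 = 51.56250
Σ(xᵢ − x̄)³ = 1388.4000 ⇒ m₃ = 1388.4000/4 = 347.10000
m₂^(3/2) = 51.56250^(1.5) = 370.25501
g1 = m₃ / m₂^(3/2) = 347.10000 / 370.25501 ≈ 0.937

0.937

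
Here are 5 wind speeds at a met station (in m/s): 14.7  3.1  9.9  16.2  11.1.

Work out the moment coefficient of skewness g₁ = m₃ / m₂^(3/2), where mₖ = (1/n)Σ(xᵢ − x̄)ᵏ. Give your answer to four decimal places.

x̄ = (14.7 + 3.1 + 9.9 + 16.2 + 11.1) / 5 = 11.0000
deviations (xᵢ − x̄): 3.7000, -7.9000, -1.1000, 5.2000, 0.1000
Σ(xᵢ − x̄)² = 104.3600 ⇒ m₂ = 104.3600/5 = 20.87200
Σ(xᵢ − x̄)³ = -303.1080 ⇒ m₃ = -303.1080/5 = -60.62160
m₂^(3/2) = 20.87200^(1.5) = 95.35558
g₁ = m₃ / m₂^(3/2) = -60.62160 / 95.35558 ≈ -0.6357

-0.6357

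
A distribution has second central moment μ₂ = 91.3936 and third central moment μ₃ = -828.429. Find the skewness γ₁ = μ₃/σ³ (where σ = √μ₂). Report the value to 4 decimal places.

-0.9482

σ = √μ₂ = √91.3936 = 9.56000
σ³ = μ₂^(3/2) = 873.72282
γ₁ = μ₃/σ³ = -828.429 / 873.72282 ≈ -0.9482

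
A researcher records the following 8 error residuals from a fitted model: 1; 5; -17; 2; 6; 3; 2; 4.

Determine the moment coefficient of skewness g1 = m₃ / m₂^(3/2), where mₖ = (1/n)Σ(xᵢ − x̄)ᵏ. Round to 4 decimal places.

x̄ = (1 + 5 - 17 + 2 + 6 + 3 + 2 + 4) / 8 = 0.7500
deviations (xᵢ − x̄): 0.2500, 4.2500, -17.7500, 1.2500, 5.2500, 2.2500, 1.2500, 3.2500
Σ(xᵢ − x̄)² = 379.5000 ⇒ m₂ = 379.5000/8 = 47.43750
Σ(xᵢ − x̄)³ = -5321.2500 ⇒ m₃ = -5321.2500/8 = -665.15625
m₂^(3/2) = 47.43750^(1.5) = 326.72524
g1 = m₃ / m₂^(3/2) = -665.15625 / 326.72524 ≈ -2.0358

-2.0358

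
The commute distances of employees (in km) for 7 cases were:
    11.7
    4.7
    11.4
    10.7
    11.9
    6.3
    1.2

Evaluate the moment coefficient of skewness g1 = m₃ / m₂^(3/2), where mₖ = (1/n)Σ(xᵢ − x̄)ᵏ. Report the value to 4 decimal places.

x̄ = (11.7 + 4.7 + 11.4 + 10.7 + 11.9 + 6.3 + 1.2) / 7 = 8.2714
deviations (xᵢ − x̄): 3.4286, -3.5714, 3.1286, 2.4286, 3.6286, -1.9714, -7.0714
Σ(xᵢ − x̄)² = 107.2543 ⇒ m₂ = 107.2543/7 = 15.32204
Σ(xᵢ − x̄)³ = -273.7986 ⇒ m₃ = -273.7986/7 = -39.11409
m₂^(3/2) = 15.32204^(1.5) = 59.97564
g1 = m₃ / m₂^(3/2) = -39.11409 / 59.97564 ≈ -0.6522

-0.6522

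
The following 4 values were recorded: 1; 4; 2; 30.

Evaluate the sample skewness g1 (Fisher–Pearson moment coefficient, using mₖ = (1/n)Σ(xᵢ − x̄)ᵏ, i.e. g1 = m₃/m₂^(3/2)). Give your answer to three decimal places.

x̄ = (1 + 4 + 2 + 30) / 4 = 9.2500
deviations (xᵢ − x̄): -8.2500, -5.2500, -7.2500, 20.7500
Σ(xᵢ − x̄)² = 578.7500 ⇒ m₂ = 578.7500/4 = 144.68750
Σ(xᵢ − x̄)³ = 7846.8750 ⇒ m₃ = 7846.8750/4 = 1961.71875
m₂^(3/2) = 144.68750^(1.5) = 1740.38976
g1 = m₃ / m₂^(3/2) = 1961.71875 / 1740.38976 ≈ 1.127

1.127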